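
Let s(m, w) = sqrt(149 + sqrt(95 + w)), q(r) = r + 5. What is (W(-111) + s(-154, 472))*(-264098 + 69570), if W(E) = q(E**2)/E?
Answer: 2397752128/111 - 194528*sqrt(149 + 9*sqrt(7)) ≈ 1.9044e+7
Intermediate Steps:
q(r) = 5 + r
W(E) = (5 + E**2)/E
(W(-111) + s(-154, 472))*(-264098 + 69570) = ((-111 + 5/(-111)) + sqrt(149 + sqrt(95 + 472)))*(-264098 + 69570) = ((-111 + 5*(-1/111)) + sqrt(149 + sqrt(567)))*(-194528) = ((-111 - 5/111) + sqrt(149 + 9*sqrt(7)))*(-194528) = (-12326/111 + sqrt(149 + 9*sqrt(7)))*(-194528) = 2397752128/111 - 194528*sqrt(149 + 9*sqrt(7))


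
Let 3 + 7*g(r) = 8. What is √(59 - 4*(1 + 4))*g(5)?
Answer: 5*√39/7 ≈ 4.4607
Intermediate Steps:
g(r) = 5/7 (g(r) = -3/7 + (⅐)*8 = -3/7 + 8/7 = 5/7)
√(59 - 4*(1 + 4))*g(5) = √(59 - 4*(1 + 4))*(5/7) = √(59 - 4*5)*(5/7) = √(59 - 20)*(5/7) = √39*(5/7) = 5*√39/7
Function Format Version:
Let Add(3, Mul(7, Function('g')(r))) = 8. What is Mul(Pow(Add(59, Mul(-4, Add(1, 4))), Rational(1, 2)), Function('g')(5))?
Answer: Mul(Rational(5, 7), Pow(39, Rational(1, 2))) ≈ 4.4607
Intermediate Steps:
Function('g')(r) = Rational(5, 7) (Function('g')(r) = Add(Rational(-3, 7), Mul(Rational(1, 7), 8)) = Add(Rational(-3, 7), Rational(8, 7)) = Rational(5, 7))
Mul(Pow(Add(59, Mul(-4, Add(1, 4))), Rational(1, 2)), Function('g')(5)) = Mul(Pow(Add(59, Mul(-4, Add(1, 4))), Rational(1, 2)), Rational(5, 7)) = Mul(Pow(Add(59, Mul(-4, 5)), Rational(1, 2)), Rational(5, 7)) = Mul(Pow(Add(59, -20), Rational(1, 2)), Rational(5, 7)) = Mul(Pow(39, Rational(1, 2)), Rational(5, 7)) = Mul(Rational(5, 7), Pow(39, Rational(1, 2)))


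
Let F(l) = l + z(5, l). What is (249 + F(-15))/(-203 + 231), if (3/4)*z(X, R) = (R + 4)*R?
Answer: 227/14 ≈ 16.214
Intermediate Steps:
z(X, R) = 4*R*(4 + R)/3 (z(X, R) = 4*((R + 4)*R)/3 = 4*((4 + R)*R)/3 = 4*(R*(4 + R))/3 = 4*R*(4 + R)/3)
F(l) = l + 4*l*(4 + l)/3
(249 + F(-15))/(-203 + 231) = (249 + (⅓)*(-15)*(19 + 4*(-15)))/(-203 + 231) = (249 + (⅓)*(-15)*(19 - 60))/28 = (249 + (⅓)*(-15)*(-41))*(1/28) = (249 + 205)*(1/28) = 454*(1/28) = 227/14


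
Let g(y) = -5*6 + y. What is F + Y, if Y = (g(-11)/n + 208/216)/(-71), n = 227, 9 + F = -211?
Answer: -95739775/435159 ≈ -220.01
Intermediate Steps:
F = -220 (F = -9 - 211 = -220)
g(y) = -30 + y
Y = -4795/435159 (Y = ((-30 - 11)/227 + 208/216)/(-71) = (-41*1/227 + 208*(1/216))*(-1/71) = (-41/227 + 26/27)*(-1/71) = (4795/6129)*(-1/71) = -4795/435159 ≈ -0.011019)
F + Y = -220 - 4795/435159 = -95739775/435159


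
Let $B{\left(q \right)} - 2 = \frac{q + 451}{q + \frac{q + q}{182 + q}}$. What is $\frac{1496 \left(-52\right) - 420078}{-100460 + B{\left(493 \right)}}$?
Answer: $\frac{83084794535}{16764162669} \approx 4.9561$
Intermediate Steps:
$B{\left(q \right)} = 2 + \frac{451 + q}{q + \frac{2 q}{182 + q}}$ ($B{\left(q \right)} = 2 + \frac{q + 451}{q + \frac{q + q}{182 + q}} = 2 + \frac{451 + q}{q + \frac{2 q}{182 + q}}$)
$\frac{1496 \left(-52\right) - 420078}{-100460 + B{\left(493 \right)}} = \frac{1496 \left(-52\right) - 420078}{-100460 + \frac{82082 + 3 \cdot 493^{2} + 1001 \cdot 493}{493 \left(184 + 493\right)}} = \frac{-77792 - 420078}{-100460 + \frac{82082 + 3 \cdot 243049 + 493493}{493 \cdot 677}} = - \frac{497870}{-100460 + \frac{1}{493} \cdot \frac{1}{677} \left(82082 + 729147 + 493493\right)} = - \frac{497870}{-100460 + \frac{1}{493} \cdot \frac{1}{677} \cdot 1304722} = - \frac{497870}{-100460 + \frac{1304722}{333761}} = - \frac{497870}{- \frac{33528325338}{333761}} = \left(-497870\right) \left(- \frac{333761}{33528325338}\right) = \frac{83084794535}{16764162669}$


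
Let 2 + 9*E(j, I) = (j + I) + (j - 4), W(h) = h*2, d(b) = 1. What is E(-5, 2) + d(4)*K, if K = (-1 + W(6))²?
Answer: 1075/9 ≈ 119.44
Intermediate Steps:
W(h) = 2*h
E(j, I) = -⅔ + I/9 + 2*j/9 (E(j, I) = -2/9 + ((j + I) + (j - 4))/9 = -2/9 + ((I + j) + (-4 + j))/9 = -2/9 + (-4 + I + 2*j)/9 = -2/9 + (-4/9 + I/9 + 2*j/9) = -⅔ + I/9 + 2*j/9)
K = 121 (K = (-1 + 2*6)² = (-1 + 12)² = 11² = 121)
E(-5, 2) + d(4)*K = (-⅔ + (⅑)*2 + (2/9)*(-5)) + 1*121 = (-⅔ + 2/9 - 10/9) + 121 = -14/9 + 121 = 1075/9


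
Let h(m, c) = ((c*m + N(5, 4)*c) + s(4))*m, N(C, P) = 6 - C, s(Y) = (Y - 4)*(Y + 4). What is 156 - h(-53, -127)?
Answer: 350168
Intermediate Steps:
s(Y) = (-4 + Y)*(4 + Y)
h(m, c) = m*(c + c*m) (h(m, c) = ((c*m + (6 - 1*5)*c) + (-16 + 4²))*m = ((c*m + (6 - 5)*c) + (-16 + 16))*m = ((c*m + 1*c) + 0)*m = ((c*m + c) + 0)*m = ((c + c*m) + 0)*m = (c + c*m)*m = m*(c + c*m))
156 - h(-53, -127) = 156 - (-127)*(-53)*(1 - 53) = 156 - (-127)*(-53)*(-52) = 156 - 1*(-350012) = 156 + 350012 = 350168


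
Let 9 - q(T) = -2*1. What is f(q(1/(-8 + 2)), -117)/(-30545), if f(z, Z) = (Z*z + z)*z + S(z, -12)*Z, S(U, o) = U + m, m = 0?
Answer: 15323/30545 ≈ 0.50165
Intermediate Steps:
q(T) = 11 (q(T) = 9 - (-2) = 9 - 1*(-2) = 9 + 2 = 11)
S(U, o) = U (S(U, o) = U + 0 = U)
f(z, Z) = Z*z + z*(z + Z*z) (f(z, Z) = (Z*z + z)*z + z*Z = (z + Z*z)*z + Z*z = z*(z + Z*z) + Z*z = Z*z + z*(z + Z*z))
f(q(1/(-8 + 2)), -117)/(-30545) = (11*(-117 + 11 - 117*11))/(-30545) = (11*(-117 + 11 - 1287))*(-1/30545) = (11*(-1393))*(-1/30545) = -15323*(-1/30545) = 15323/30545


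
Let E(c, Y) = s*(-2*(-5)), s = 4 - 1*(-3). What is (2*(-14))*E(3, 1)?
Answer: -1960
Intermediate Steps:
s = 7 (s = 4 + 3 = 7)
E(c, Y) = 70 (E(c, Y) = 7*(-2*(-5)) = 7*10 = 70)
(2*(-14))*E(3, 1) = (2*(-14))*70 = -28*70 = -1960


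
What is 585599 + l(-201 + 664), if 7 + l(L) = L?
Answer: 586055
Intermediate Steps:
l(L) = -7 + L
585599 + l(-201 + 664) = 585599 + (-7 + (-201 + 664)) = 585599 + (-7 + 463) = 585599 + 456 = 586055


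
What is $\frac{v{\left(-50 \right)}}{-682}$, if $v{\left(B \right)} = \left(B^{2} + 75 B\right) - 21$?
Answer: $\frac{41}{22} \approx 1.8636$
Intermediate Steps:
$v{\left(B \right)} = -21 + B^{2} + 75 B$
$\frac{v{\left(-50 \right)}}{-682} = \frac{-21 + \left(-50\right)^{2} + 75 \left(-50\right)}{-682} = \left(-21 + 2500 - 3750\right) \left(- \frac{1}{682}\right) = \left(-1271\right) \left(- \frac{1}{682}\right) = \frac{41}{22}$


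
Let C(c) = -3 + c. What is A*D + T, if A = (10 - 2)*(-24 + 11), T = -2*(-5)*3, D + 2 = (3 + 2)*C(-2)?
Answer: 2838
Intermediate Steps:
D = -27 (D = -2 + (3 + 2)*(-3 - 2) = -2 + 5*(-5) = -2 - 25 = -27)
T = 30 (T = 10*3 = 30)
A = -104 (A = 8*(-13) = -104)
A*D + T = -104*(-27) + 30 = 2808 + 30 = 2838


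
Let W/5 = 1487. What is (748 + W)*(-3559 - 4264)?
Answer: -64015609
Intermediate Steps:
W = 7435 (W = 5*1487 = 7435)
(748 + W)*(-3559 - 4264) = (748 + 7435)*(-3559 - 4264) = 8183*(-7823) = -64015609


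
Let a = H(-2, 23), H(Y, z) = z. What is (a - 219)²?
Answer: 38416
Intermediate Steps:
a = 23
(a - 219)² = (23 - 219)² = (-196)² = 38416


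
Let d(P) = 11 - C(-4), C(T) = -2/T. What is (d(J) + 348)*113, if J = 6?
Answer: 81021/2 ≈ 40511.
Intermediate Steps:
d(P) = 21/2 (d(P) = 11 - (-2)/(-4) = 11 - (-2)*(-1)/4 = 11 - 1*½ = 11 - ½ = 21/2)
(d(J) + 348)*113 = (21/2 + 348)*113 = (717/2)*113 = 81021/2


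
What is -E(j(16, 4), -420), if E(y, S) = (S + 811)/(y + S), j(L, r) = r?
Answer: 391/416 ≈ 0.93990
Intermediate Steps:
E(y, S) = (811 + S)/(S + y)
-E(j(16, 4), -420) = -(811 - 420)/(-420 + 4) = -391/(-416) = -(-1)*391/416 = -1*(-391/416) = 391/416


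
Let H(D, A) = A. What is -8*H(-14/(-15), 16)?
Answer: -128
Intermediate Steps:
-8*H(-14/(-15), 16) = -8*16 = -128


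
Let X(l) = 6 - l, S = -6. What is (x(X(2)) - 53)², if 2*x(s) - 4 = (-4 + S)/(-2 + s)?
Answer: 11449/4 ≈ 2862.3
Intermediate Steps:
x(s) = 2 - 5/(-2 + s) (x(s) = 2 + ((-4 - 6)/(-2 + s))/2 = 2 + (-10/(-2 + s))/2 = 2 - 5/(-2 + s))
(x(X(2)) - 53)² = ((-9 + 2*(6 - 1*2))/(-2 + (6 - 1*2)) - 53)² = ((-9 + 2*(6 - 2))/(-2 + (6 - 2)) - 53)² = ((-9 + 2*4)/(-2 + 4) - 53)² = ((-9 + 8)/2 - 53)² = ((½)*(-1) - 53)² = (-½ - 53)² = (-107/2)² = 11449/4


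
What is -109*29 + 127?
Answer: -3034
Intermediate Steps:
-109*29 + 127 = -3161 + 127 = -3034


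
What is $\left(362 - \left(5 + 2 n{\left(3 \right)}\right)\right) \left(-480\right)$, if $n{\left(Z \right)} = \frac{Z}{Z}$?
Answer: $-170400$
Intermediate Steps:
$n{\left(Z \right)} = 1$
$\left(362 - \left(5 + 2 n{\left(3 \right)}\right)\right) \left(-480\right) = \left(362 - 7\right) \left(-480\right) = 355 \left(-480\right) = -170400$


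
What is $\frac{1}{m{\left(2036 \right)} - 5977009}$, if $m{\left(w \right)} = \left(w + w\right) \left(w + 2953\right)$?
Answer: $\frac{1}{14338199} \approx 6.9744 \cdot 10^{-8}$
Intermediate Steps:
$m{\left(w \right)} = 2 w \left(2953 + w\right)$
$\frac{1}{m{\left(2036 \right)} - 5977009} = \frac{1}{2 \cdot 2036 \left(2953 + 2036\right) - 5977009} = \frac{1}{2 \cdot 2036 \cdot 4989 - 5977009} = \frac{1}{20315208 - 5977009} = \frac{1}{14338199}$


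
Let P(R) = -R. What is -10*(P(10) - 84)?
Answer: 940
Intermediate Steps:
-10*(P(10) - 84) = -10*(-1*10 - 84) = -10*(-10 - 84) = -10*(-94) = 940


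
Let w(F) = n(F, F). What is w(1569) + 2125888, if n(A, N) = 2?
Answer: 2125890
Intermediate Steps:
w(F) = 2
w(1569) + 2125888 = 2 + 2125888 = 2125890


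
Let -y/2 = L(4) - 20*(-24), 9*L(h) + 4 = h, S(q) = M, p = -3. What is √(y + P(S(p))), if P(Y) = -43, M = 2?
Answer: I*√1003 ≈ 31.67*I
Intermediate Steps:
S(q) = 2
L(h) = -4/9 + h/9
y = -960 (y = -2*((-4/9 + (⅑)*4) - 20*(-24)) = -2*((-4/9 + 4/9) + 480) = -2*(0 + 480) = -2*480 = -960)
√(y + P(S(p))) = √(-960 - 43) = √(-1003) = I*√1003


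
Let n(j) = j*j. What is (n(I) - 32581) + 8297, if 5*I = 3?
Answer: -607091/25 ≈ -24284.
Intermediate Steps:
I = ⅗ (I = (⅕)*3 = ⅗ ≈ 0.60000)
n(j) = j²
(n(I) - 32581) + 8297 = ((⅗)² - 32581) + 8297 = (9/25 - 32581) + 8297 = -814516/25 + 8297 = -607091/25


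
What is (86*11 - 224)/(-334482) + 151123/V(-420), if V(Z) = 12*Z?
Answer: -1203608623/40137840 ≈ -29.987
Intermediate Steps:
(86*11 - 224)/(-334482) + 151123/V(-420) = (86*11 - 224)/(-334482) + 151123/((12*(-420))) = (946 - 224)*(-1/334482) + 151123/(-5040) = 722*(-1/334482) + 151123*(-1/5040) = -361/167241 - 21589/720 = -1203608623/40137840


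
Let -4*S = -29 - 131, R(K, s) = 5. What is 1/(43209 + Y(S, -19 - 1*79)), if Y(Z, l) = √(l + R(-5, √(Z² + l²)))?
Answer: 14403/622339258 - I*√93/1867017774 ≈ 2.3143e-5 - 5.1653e-9*I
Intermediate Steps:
S = 40 (S = -(-29 - 131)/4 = -¼*(-160) = 40)
Y(Z, l) = √(5 + l) (Y(Z, l) = √(l + 5) = √(5 + l))
1/(43209 + Y(S, -19 - 1*79)) = 1/(43209 + √(5 + (-19 - 1*79))) = 1/(43209 + √(5 + (-19 - 79))) = 1/(43209 + √(5 - 98)) = 1/(43209 + √(-93)) = 1/(43209 + I*√93)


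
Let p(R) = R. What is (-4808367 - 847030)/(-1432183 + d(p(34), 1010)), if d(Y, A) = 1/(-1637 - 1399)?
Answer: 17169785292/4348107589 ≈ 3.9488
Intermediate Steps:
d(Y, A) = -1/3036 (d(Y, A) = 1/(-3036) = -1/3036)
(-4808367 - 847030)/(-1432183 + d(p(34), 1010)) = (-4808367 - 847030)/(-1432183 - 1/3036) = -5655397/(-4348107589/3036) = -5655397*(-3036/4348107589) = 17169785292/4348107589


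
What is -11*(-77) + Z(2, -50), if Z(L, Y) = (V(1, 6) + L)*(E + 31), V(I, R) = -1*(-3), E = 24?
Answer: 1122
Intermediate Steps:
V(I, R) = 3
Z(L, Y) = 165 + 55*L (Z(L, Y) = (3 + L)*(24 + 31) = (3 + L)*55 = 165 + 55*L)
-11*(-77) + Z(2, -50) = -11*(-77) + (165 + 55*2) = 847 + (165 + 110) = 847 + 275 = 1122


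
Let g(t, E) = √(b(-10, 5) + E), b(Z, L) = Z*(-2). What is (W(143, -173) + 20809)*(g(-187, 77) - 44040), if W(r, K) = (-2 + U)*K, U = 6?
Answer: -885952680 + 20117*√97 ≈ -8.8575e+8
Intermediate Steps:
b(Z, L) = -2*Z
W(r, K) = 4*K (W(r, K) = (-2 + 6)*K = 4*K)
g(t, E) = √(20 + E) (g(t, E) = √(-2*(-10) + E) = √(20 + E))
(W(143, -173) + 20809)*(g(-187, 77) - 44040) = (4*(-173) + 20809)*(√(20 + 77) - 44040) = (-692 + 20809)*(√97 - 44040) = 20117*(-44040 + √97) = -885952680 + 20117*√97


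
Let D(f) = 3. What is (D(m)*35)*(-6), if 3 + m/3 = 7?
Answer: -630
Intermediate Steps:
m = 12 (m = -9 + 3*7 = -9 + 21 = 12)
(D(m)*35)*(-6) = (3*35)*(-6) = 105*(-6) = -630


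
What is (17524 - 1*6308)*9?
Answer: 100944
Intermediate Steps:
(17524 - 1*6308)*9 = (17524 - 6308)*9 = 11216*9 = 100944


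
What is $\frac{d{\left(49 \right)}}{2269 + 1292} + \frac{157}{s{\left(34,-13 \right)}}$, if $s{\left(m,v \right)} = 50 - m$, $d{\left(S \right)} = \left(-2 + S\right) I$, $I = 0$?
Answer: $\frac{157}{16} \approx 9.8125$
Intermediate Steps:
$d{\left(S \right)} = 0$ ($d{\left(S \right)} = \left(-2 + S\right) 0 = 0$)
$\frac{d{\left(49 \right)}}{2269 + 1292} + \frac{157}{s{\left(34,-13 \right)}} = \frac{0}{2269 + 1292} + \frac{157}{50 - 34} = \frac{0}{3561} + \frac{157}{50 - 34} = 0 \cdot \frac{1}{3561} + \frac{157}{16} = 0 + 157 \cdot \frac{1}{16} = 0 + \frac{157}{16} = \frac{157}{16}$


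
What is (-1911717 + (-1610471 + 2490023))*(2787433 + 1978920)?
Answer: -4919662744245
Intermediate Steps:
(-1911717 + (-1610471 + 2490023))*(2787433 + 1978920) = (-1911717 + 879552)*4766353 = -1032165*4766353 = -4919662744245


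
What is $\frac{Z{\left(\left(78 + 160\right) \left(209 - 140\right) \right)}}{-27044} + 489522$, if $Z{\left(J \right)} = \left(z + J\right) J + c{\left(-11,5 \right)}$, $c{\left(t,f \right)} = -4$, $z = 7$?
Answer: $\frac{6484417967}{13522} \approx 4.7955 \cdot 10^{5}$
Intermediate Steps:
$Z{\left(J \right)} = -4 + J \left(7 + J\right)$ ($Z{\left(J \right)} = \left(7 + J\right) J - 4 = J \left(7 + J\right) - 4 = -4 + J \left(7 + J\right)$)
$\frac{Z{\left(\left(78 + 160\right) \left(209 - 140\right) \right)}}{-27044} + 489522 = \frac{-4 + \left(\left(78 + 160\right) \left(209 - 140\right)\right)^{2} + 7 \left(78 + 160\right) \left(209 - 140\right)}{-27044} + 489522 = \left(-4 + \left(238 \cdot 69\right)^{2} + 7 \cdot 238 \cdot 69\right) \left(- \frac{1}{27044}\right) + 489522 = \left(-4 + 16422^{2} + 7 \cdot 16422\right) \left(- \frac{1}{27044}\right) + 489522 = \left(-4 + 269682084 + 114954\right) \left(- \frac{1}{27044}\right) + 489522 = 269797034 \left(- \frac{1}{27044}\right) + 489522 = - \frac{134898517}{13522} + 489522 = \frac{6484417967}{13522}$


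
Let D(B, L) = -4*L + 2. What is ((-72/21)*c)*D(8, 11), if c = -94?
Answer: -13536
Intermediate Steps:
D(B, L) = 2 - 4*L
((-72/21)*c)*D(8, 11) = (-72/21*(-94))*(2 - 4*11) = (-72*1/21*(-94))*(2 - 44) = -24/7*(-94)*(-42) = (2256/7)*(-42) = -13536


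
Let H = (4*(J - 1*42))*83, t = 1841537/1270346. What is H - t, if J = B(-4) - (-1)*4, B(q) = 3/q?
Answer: -16344842827/1270346 ≈ -12866.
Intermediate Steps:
J = 13/4 (J = 3/(-4) - (-1)*4 = 3*(-1/4) - 1*(-4) = -3/4 + 4 = 13/4 ≈ 3.2500)
t = 1841537/1270346 (t = 1841537*(1/1270346) = 1841537/1270346 ≈ 1.4496)
H = -12865 (H = (4*(13/4 - 1*42))*83 = (4*(13/4 - 42))*83 = (4*(-155/4))*83 = -155*83 = -12865)
H - t = -12865 - 1*1841537/1270346 = -12865 - 1841537/1270346 = -16344842827/1270346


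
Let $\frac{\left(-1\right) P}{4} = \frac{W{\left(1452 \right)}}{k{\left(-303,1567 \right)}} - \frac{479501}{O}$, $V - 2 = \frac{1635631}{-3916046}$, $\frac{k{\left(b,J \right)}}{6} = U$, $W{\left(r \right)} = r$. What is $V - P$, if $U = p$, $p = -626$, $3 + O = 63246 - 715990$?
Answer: $\frac{2379743595305255}{800086618127306} \approx 2.9744$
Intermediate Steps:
$O = -652747$ ($O = -3 + \left(63246 - 715990\right) = -3 - 652744 = -652747$)
$U = -626$
$k{\left(b,J \right)} = -3756$ ($k{\left(b,J \right)} = 6 \left(-626\right) = -3756$)
$V = \frac{6196461}{3916046}$ ($V = 2 + \frac{1635631}{-3916046} = 2 + 1635631 \left(- \frac{1}{3916046}\right) = 2 - \frac{1635631}{3916046} = \frac{6196461}{3916046} \approx 1.5823$)
$P = - \frac{284405704}{204309811}$ ($P = - 4 \left(\frac{1452}{-3756} - \frac{479501}{-652747}\right) = - 4 \left(1452 \left(- \frac{1}{3756}\right) - - \frac{479501}{652747}\right) = - 4 \left(- \frac{121}{313} + \frac{479501}{652747}\right) = \left(-4\right) \frac{71101426}{204309811} = - \frac{284405704}{204309811} \approx -1.392$)
$V - P = \frac{6196461}{3916046} - - \frac{284405704}{204309811} = \frac{6196461}{3916046} + \frac{284405704}{204309811} = \frac{2379743595305255}{800086618127306}$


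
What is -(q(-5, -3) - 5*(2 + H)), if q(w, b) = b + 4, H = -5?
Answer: -16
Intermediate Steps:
q(w, b) = 4 + b
-(q(-5, -3) - 5*(2 + H)) = -((4 - 3) - 5*(2 - 5)) = -(1 - 5*(-3)) = -(1 + 15) = -1*16 = -16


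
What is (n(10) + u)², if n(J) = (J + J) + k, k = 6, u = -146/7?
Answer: 1296/49 ≈ 26.449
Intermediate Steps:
u = -146/7 (u = -146*⅐ = -146/7 ≈ -20.857)
n(J) = 6 + 2*J (n(J) = (J + J) + 6 = 2*J + 6 = 6 + 2*J)
(n(10) + u)² = ((6 + 2*10) - 146/7)² = ((6 + 20) - 146/7)² = (26 - 146/7)² = (36/7)² = 1296/49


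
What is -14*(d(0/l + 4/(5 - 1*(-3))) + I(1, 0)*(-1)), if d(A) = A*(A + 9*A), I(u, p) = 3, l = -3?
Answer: 7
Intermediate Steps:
d(A) = 10*A² (d(A) = A*(10*A) = 10*A²)
-14*(d(0/l + 4/(5 - 1*(-3))) + I(1, 0)*(-1)) = -14*(10*(0/(-3) + 4/(5 - 1*(-3)))² + 3*(-1)) = -14*(10*(0*(-⅓) + 4/(5 + 3))² - 3) = -14*(10*(0 + 4/8)² - 3) = -14*(10*(0 + 4*(⅛))² - 3) = -14*(10*(0 + ½)² - 3) = -14*(10*(½)² - 3) = -14*(10*(¼) - 3) = -14*(5/2 - 3) = -14*(-½) = 7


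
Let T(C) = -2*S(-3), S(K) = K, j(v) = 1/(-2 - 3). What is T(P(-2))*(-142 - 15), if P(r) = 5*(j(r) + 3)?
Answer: -942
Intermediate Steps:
j(v) = -1/5 (j(v) = 1/(-5) = -1/5)
P(r) = 14 (P(r) = 5*(-1/5 + 3) = 5*(14/5) = 14)
T(C) = 6 (T(C) = -2*(-3) = 6)
T(P(-2))*(-142 - 15) = 6*(-142 - 15) = 6*(-157) = -942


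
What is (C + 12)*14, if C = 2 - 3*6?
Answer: -56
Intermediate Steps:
C = -16 (C = 2 - 18 = -16)
(C + 12)*14 = (-16 + 12)*14 = -4*14 = -56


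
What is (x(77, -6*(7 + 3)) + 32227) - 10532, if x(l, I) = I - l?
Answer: 21558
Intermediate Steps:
(x(77, -6*(7 + 3)) + 32227) - 10532 = ((-6*(7 + 3) - 1*77) + 32227) - 10532 = ((-6*10 - 77) + 32227) - 10532 = ((-60 - 77) + 32227) - 10532 = (-137 + 32227) - 10532 = 32090 - 10532 = 21558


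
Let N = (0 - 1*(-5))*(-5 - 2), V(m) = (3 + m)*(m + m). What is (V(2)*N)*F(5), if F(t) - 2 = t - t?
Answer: -1400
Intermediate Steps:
F(t) = 2 (F(t) = 2 + (t - t) = 2 + 0 = 2)
V(m) = 2*m*(3 + m) (V(m) = (3 + m)*(2*m) = 2*m*(3 + m))
N = -35 (N = (0 + 5)*(-7) = 5*(-7) = -35)
(V(2)*N)*F(5) = ((2*2*(3 + 2))*(-35))*2 = ((2*2*5)*(-35))*2 = (20*(-35))*2 = -700*2 = -1400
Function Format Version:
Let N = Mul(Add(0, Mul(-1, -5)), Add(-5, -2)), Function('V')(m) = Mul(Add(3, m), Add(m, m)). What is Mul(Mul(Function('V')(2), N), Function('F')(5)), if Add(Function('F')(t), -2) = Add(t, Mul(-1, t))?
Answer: -1400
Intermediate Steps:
Function('F')(t) = 2 (Function('F')(t) = Add(2, Add(t, Mul(-1, t))) = Add(2, 0) = 2)
Function('V')(m) = Mul(2, m, Add(3, m)) (Function('V')(m) = Mul(Add(3, m), Mul(2, m)) = Mul(2, m, Add(3, m)))
N = -35 (N = Mul(Add(0, 5), -7) = Mul(5, -7) = -35)
Mul(Mul(Function('V')(2), N), Function('F')(5)) = Mul(Mul(Mul(2, 2, Add(3, 2)), -35), 2) = Mul(Mul(Mul(2, 2, 5), -35), 2) = Mul(Mul(20, -35), 2) = Mul(-700, 2) = -1400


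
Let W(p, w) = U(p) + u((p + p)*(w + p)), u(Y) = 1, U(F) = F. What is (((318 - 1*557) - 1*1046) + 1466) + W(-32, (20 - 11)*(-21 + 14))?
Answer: 150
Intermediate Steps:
W(p, w) = 1 + p (W(p, w) = p + 1 = 1 + p)
(((318 - 1*557) - 1*1046) + 1466) + W(-32, (20 - 11)*(-21 + 14)) = (((318 - 1*557) - 1*1046) + 1466) + (1 - 32) = (((318 - 557) - 1046) + 1466) - 31 = ((-239 - 1046) + 1466) - 31 = (-1285 + 1466) - 31 = 181 - 31 = 150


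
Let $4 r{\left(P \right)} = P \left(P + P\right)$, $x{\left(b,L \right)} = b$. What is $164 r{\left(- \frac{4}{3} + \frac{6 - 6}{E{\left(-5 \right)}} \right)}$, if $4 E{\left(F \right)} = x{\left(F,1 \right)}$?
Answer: $\frac{1312}{9} \approx 145.78$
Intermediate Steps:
$E{\left(F \right)} = \frac{F}{4}$
$r{\left(P \right)} = \frac{P^{2}}{2}$ ($r{\left(P \right)} = \frac{P \left(P + P\right)}{4} = \frac{P 2 P}{4} = \frac{2 P^{2}}{4} = \frac{P^{2}}{2}$)
$164 r{\left(- \frac{4}{3} + \frac{6 - 6}{E{\left(-5 \right)}} \right)} = 164 \frac{\left(- \frac{4}{3} + \frac{6 - 6}{\frac{1}{4} \left(-5\right)}\right)^{2}}{2} = 164 \frac{\left(\left(-4\right) \frac{1}{3} + \frac{6 - 6}{- \frac{5}{4}}\right)^{2}}{2} = 164 \frac{\left(- \frac{4}{3} + 0 \left(- \frac{4}{5}\right)\right)^{2}}{2} = 164 \frac{\left(- \frac{4}{3} + 0\right)^{2}}{2} = 164 \frac{\left(- \frac{4}{3}\right)^{2}}{2} = 164 \cdot \frac{1}{2} \cdot \frac{16}{9} = 164 \cdot \frac{8}{9} = \frac{1312}{9}$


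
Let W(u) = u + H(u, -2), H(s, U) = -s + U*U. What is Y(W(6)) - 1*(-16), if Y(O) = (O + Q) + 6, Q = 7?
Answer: 33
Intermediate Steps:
H(s, U) = U**2 - s (H(s, U) = -s + U**2 = U**2 - s)
W(u) = 4 (W(u) = u + ((-2)**2 - u) = u + (4 - u) = 4)
Y(O) = 13 + O (Y(O) = (O + 7) + 6 = (7 + O) + 6 = 13 + O)
Y(W(6)) - 1*(-16) = (13 + 4) - 1*(-16) = 17 + 16 = 33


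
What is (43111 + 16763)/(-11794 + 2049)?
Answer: -59874/9745 ≈ -6.1441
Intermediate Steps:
(43111 + 16763)/(-11794 + 2049) = 59874/(-9745) = 59874*(-1/9745) = -59874/9745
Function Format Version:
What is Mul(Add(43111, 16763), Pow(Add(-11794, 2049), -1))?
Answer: Rational(-59874, 9745) ≈ -6.1441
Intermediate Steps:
Mul(Add(43111, 16763), Pow(Add(-11794, 2049), -1)) = Mul(59874, Pow(-9745, -1)) = Mul(59874, Rational(-1, 9745)) = Rational(-59874, 9745)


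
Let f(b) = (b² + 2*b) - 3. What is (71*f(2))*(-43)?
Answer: -15265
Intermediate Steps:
f(b) = -3 + b² + 2*b
(71*f(2))*(-43) = (71*(-3 + 2² + 2*2))*(-43) = (71*(-3 + 4 + 4))*(-43) = (71*5)*(-43) = 355*(-43) = -15265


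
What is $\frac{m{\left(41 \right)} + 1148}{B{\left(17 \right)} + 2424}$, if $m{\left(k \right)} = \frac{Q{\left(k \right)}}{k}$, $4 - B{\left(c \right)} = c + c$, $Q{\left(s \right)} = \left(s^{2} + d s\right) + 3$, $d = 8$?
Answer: $\frac{8180}{16359} \approx 0.50003$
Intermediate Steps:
$Q{\left(s \right)} = 3 + s^{2} + 8 s$ ($Q{\left(s \right)} = \left(s^{2} + 8 s\right) + 3 = 3 + s^{2} + 8 s$)
$B{\left(c \right)} = 4 - 2 c$ ($B{\left(c \right)} = 4 - \left(c + c\right) = 4 - 2 c$)
$m{\left(k \right)} = \frac{3 + k^{2} + 8 k}{k}$
$\frac{m{\left(41 \right)} + 1148}{B{\left(17 \right)} + 2424} = \frac{\left(8 + 41 + \frac{3}{41}\right) + 1148}{\left(4 - 34\right) + 2424} = \frac{\left(8 + 41 + 3 \cdot \frac{1}{41}\right) + 1148}{\left(4 - 34\right) + 2424} = \frac{\left(8 + 41 + \frac{3}{41}\right) + 1148}{-30 + 2424} = \frac{\frac{2012}{41} + 1148}{2394} = \frac{49080}{41} \cdot \frac{1}{2394} = \frac{8180}{16359}$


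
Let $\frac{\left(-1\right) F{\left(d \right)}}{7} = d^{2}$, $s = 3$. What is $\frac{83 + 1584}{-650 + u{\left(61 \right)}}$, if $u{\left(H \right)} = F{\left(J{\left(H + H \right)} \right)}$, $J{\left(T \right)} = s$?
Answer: $- \frac{1667}{713} \approx -2.338$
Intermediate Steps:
$J{\left(T \right)} = 3$
$F{\left(d \right)} = - 7 d^{2}$
$u{\left(H \right)} = -63$ ($u{\left(H \right)} = - 7 \cdot 3^{2} = \left(-7\right) 9 = -63$)
$\frac{83 + 1584}{-650 + u{\left(61 \right)}} = \frac{83 + 1584}{-650 - 63} = \frac{1667}{-713} = 1667 \left(- \frac{1}{713}\right) = - \frac{1667}{713}$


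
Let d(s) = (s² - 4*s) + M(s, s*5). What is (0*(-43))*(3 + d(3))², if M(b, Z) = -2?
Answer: 0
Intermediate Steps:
d(s) = -2 + s² - 4*s (d(s) = (s² - 4*s) - 2 = -2 + s² - 4*s)
(0*(-43))*(3 + d(3))² = (0*(-43))*(3 + (-2 + 3² - 4*3))² = 0*(3 + (-2 + 9 - 12))² = 0*(3 - 5)² = 0*(-2)² = 0*4 = 0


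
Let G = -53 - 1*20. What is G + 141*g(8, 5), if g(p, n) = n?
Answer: 632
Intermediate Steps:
G = -73 (G = -53 - 20 = -73)
G + 141*g(8, 5) = -73 + 141*5 = -73 + 705 = 632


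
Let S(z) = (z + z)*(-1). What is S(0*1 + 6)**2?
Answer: 144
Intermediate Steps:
S(z) = -2*z (S(z) = (2*z)*(-1) = -2*z)
S(0*1 + 6)**2 = (-2*(0*1 + 6))**2 = (-2*(0 + 6))**2 = (-2*6)**2 = (-12)**2 = 144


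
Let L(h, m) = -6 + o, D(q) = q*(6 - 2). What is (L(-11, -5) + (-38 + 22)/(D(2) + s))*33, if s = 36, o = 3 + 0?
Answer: -111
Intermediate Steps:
o = 3
D(q) = 4*q (D(q) = q*4 = 4*q)
L(h, m) = -3 (L(h, m) = -6 + 3 = -3)
(L(-11, -5) + (-38 + 22)/(D(2) + s))*33 = (-3 + (-38 + 22)/(4*2 + 36))*33 = (-3 - 16/(8 + 36))*33 = (-3 - 16/44)*33 = (-3 - 16*1/44)*33 = (-3 - 4/11)*33 = -37/11*33 = -111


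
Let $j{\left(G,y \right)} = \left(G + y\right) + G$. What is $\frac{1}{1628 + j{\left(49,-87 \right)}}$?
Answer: $\frac{1}{1639} \approx 0.00061013$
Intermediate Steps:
$j{\left(G,y \right)} = y + 2 G$
$\frac{1}{1628 + j{\left(49,-87 \right)}} = \frac{1}{1628 + \left(-87 + 2 \cdot 49\right)} = \frac{1}{1628 + \left(-87 + 98\right)} = \frac{1}{1628 + 11} = \frac{1}{1639}$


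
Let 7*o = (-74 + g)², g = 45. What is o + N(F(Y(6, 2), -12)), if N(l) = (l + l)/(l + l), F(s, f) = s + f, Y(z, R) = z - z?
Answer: 848/7 ≈ 121.14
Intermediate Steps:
Y(z, R) = 0
F(s, f) = f + s
N(l) = 1 (N(l) = (2*l)/((2*l)) = (2*l)*(1/(2*l)) = 1)
o = 841/7 (o = (-74 + 45)²/7 = (⅐)*(-29)² = (⅐)*841 = 841/7 ≈ 120.14)
o + N(F(Y(6, 2), -12)) = 841/7 + 1 = 848/7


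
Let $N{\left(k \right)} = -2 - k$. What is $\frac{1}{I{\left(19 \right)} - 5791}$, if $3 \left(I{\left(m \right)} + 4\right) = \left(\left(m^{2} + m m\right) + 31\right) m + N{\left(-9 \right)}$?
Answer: $- \frac{3}{3071} \approx -0.00097688$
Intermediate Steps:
$I{\left(m \right)} = - \frac{5}{3} + \frac{m \left(31 + 2 m^{2}\right)}{3}$ ($I{\left(m \right)} = -4 + \frac{\left(\left(m^{2} + m m\right) + 31\right) m - -7}{3} = -4 + \frac{\left(\left(m^{2} + m^{2}\right) + 31\right) m + \left(-2 + 9\right)}{3} = -4 + \frac{\left(2 m^{2} + 31\right) m + 7}{3} = -4 + \frac{\left(31 + 2 m^{2}\right) m + 7}{3} = -4 + \frac{m \left(31 + 2 m^{2}\right) + 7}{3} = -4 + \frac{7 + m \left(31 + 2 m^{2}\right)}{3} = -4 + \left(\frac{7}{3} + \frac{m \left(31 + 2 m^{2}\right)}{3}\right) = - \frac{5}{3} + \frac{m \left(31 + 2 m^{2}\right)}{3}$)
$\frac{1}{I{\left(19 \right)} - 5791} = \frac{1}{\left(- \frac{5}{3} + \frac{2 \cdot 19^{3}}{3} + \frac{31}{3} \cdot 19\right) - 5791} = \frac{1}{\left(- \frac{5}{3} + \frac{2}{3} \cdot 6859 + \frac{589}{3}\right) - 5791} = \frac{1}{\left(- \frac{5}{3} + \frac{13718}{3} + \frac{589}{3}\right) - 5791} = \frac{1}{\frac{14302}{3} - 5791} = \frac{1}{- \frac{3071}{3}} = - \frac{3}{3071}$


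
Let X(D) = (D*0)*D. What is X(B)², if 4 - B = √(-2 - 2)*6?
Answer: 0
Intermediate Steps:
B = 4 - 12*I (B = 4 - √(-2 - 2)*6 = 4 - √(-4)*6 = 4 - 2*I*6 = 4 - 12*I ≈ 4.0 - 12.0*I)
X(D) = 0 (X(D) = 0*D = 0)
X(B)² = 0² = 0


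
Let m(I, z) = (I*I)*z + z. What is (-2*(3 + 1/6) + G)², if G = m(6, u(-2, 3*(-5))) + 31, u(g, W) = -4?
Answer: 136900/9 ≈ 15211.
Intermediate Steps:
m(I, z) = z + z*I² (m(I, z) = I²*z + z = z*I² + z = z + z*I²)
G = -117 (G = -4*(1 + 6²) + 31 = -4*(1 + 36) + 31 = -4*37 + 31 = -148 + 31 = -117)
(-2*(3 + 1/6) + G)² = (-2*(3 + 1/6) - 117)² = (-2*(3 + ⅙) - 117)² = (-2*19/6 - 117)² = (-19/3 - 117)² = (-370/3)² = 136900/9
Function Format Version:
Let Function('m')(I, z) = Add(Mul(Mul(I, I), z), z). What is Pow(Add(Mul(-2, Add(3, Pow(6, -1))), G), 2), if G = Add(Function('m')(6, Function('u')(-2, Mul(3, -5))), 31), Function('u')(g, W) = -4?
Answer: Rational(136900, 9) ≈ 15211.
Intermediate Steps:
Function('m')(I, z) = Add(z, Mul(z, Pow(I, 2))) (Function('m')(I, z) = Add(Mul(Pow(I, 2), z), z) = Add(Mul(z, Pow(I, 2)), z) = Add(z, Mul(z, Pow(I, 2))))
G = -117 (G = Add(Mul(-4, Add(1, Pow(6, 2))), 31) = Add(Mul(-4, Add(1, 36)), 31) = Add(Mul(-4, 37), 31) = Add(-148, 31) = -117)
Pow(Add(Mul(-2, Add(3, Pow(6, -1))), G), 2) = Pow(Add(Mul(-2, Add(3, Pow(6, -1))), -117), 2) = Pow(Add(Mul(-2, Add(3, Rational(1, 6))), -117), 2) = Pow(Add(Mul(-2, Rational(19, 6)), -117), 2) = Pow(Add(Rational(-19, 3), -117), 2) = Pow(Rational(-370, 3), 2) = Rational(136900, 9)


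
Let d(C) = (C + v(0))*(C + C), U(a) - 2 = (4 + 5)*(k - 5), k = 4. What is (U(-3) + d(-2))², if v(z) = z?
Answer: 1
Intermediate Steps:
U(a) = -7 (U(a) = 2 + (4 + 5)*(4 - 5) = 2 + 9*(-1) = 2 - 9 = -7)
d(C) = 2*C² (d(C) = (C + 0)*(C + C) = C*(2*C) = 2*C²)
(U(-3) + d(-2))² = (-7 + 2*(-2)²)² = (-7 + 2*4)² = (-7 + 8)² = 1² = 1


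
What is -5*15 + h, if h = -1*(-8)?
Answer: -67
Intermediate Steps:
h = 8
-5*15 + h = -5*15 + 8 = -75 + 8 = -67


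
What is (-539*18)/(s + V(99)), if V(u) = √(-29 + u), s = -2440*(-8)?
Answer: -6312768/12701011 + 1617*√70/63505055 ≈ -0.49682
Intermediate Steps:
s = 19520
(-539*18)/(s + V(99)) = (-539*18)/(19520 + √(-29 + 99)) = -9702/(19520 + √70)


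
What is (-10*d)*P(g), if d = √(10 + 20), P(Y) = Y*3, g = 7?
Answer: -210*√30 ≈ -1150.2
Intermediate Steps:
P(Y) = 3*Y
d = √30 ≈ 5.4772
(-10*d)*P(g) = (-10*√30)*(3*7) = -10*√30*21 = -210*√30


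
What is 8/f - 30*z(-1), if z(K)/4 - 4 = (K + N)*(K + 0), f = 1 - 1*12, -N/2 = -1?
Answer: -3968/11 ≈ -360.73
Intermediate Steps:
N = 2 (N = -2*(-1) = 2)
f = -11 (f = 1 - 12 = -11)
z(K) = 16 + 4*K*(2 + K) (z(K) = 16 + 4*((K + 2)*(K + 0)) = 16 + 4*((2 + K)*K) = 16 + 4*(K*(2 + K)) = 16 + 4*K*(2 + K))
8/f - 30*z(-1) = 8/(-11) - 30*(16 + 4*(-1)**2 + 8*(-1)) = 8*(-1/11) - 30*(16 + 4*1 - 8) = -8/11 - 30*(16 + 4 - 8) = -8/11 - 30*12 = -8/11 - 360 = -3968/11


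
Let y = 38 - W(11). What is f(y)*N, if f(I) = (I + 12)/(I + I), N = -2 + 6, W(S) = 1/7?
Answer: 698/265 ≈ 2.6340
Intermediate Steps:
W(S) = ⅐
N = 4
y = 265/7 (y = 38 - 1*⅐ = 38 - ⅐ = 265/7 ≈ 37.857)
f(I) = (12 + I)/(2*I) (f(I) = (12 + I)/((2*I)) = (12 + I)*(1/(2*I)) = (12 + I)/(2*I))
f(y)*N = ((12 + 265/7)/(2*(265/7)))*4 = ((½)*(7/265)*(349/7))*4 = (349/530)*4 = 698/265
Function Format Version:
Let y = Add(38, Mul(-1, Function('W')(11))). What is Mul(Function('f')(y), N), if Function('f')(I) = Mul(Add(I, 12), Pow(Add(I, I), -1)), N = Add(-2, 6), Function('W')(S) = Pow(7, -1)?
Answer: Rational(698, 265) ≈ 2.6340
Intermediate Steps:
Function('W')(S) = Rational(1, 7)
N = 4
y = Rational(265, 7) (y = Add(38, Mul(-1, Rational(1, 7))) = Add(38, Rational(-1, 7)) = Rational(265, 7) ≈ 37.857)
Function('f')(I) = Mul(Rational(1, 2), Pow(I, -1), Add(12, I)) (Function('f')(I) = Mul(Add(12, I), Pow(Mul(2, I), -1)) = Mul(Add(12, I), Mul(Rational(1, 2), Pow(I, -1))) = Mul(Rational(1, 2), Pow(I, -1), Add(12, I)))
Mul(Function('f')(y), N) = Mul(Mul(Rational(1, 2), Pow(Rational(265, 7), -1), Add(12, Rational(265, 7))), 4) = Mul(Mul(Rational(1, 2), Rational(7, 265), Rational(349, 7)), 4) = Mul(Rational(349, 530), 4) = Rational(698, 265)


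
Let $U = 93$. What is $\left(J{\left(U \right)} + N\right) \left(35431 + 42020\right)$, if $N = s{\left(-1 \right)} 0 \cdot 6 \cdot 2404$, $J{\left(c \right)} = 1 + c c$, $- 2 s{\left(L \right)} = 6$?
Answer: $669951150$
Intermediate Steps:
$s{\left(L \right)} = -3$ ($s{\left(L \right)} = \left(- \frac{1}{2}\right) 6 = -3$)
$J{\left(c \right)} = 1 + c^{2}$
$N = 0$ ($N = - 3 \cdot 0 \cdot 6 \cdot 2404 = \left(-3\right) 0 \cdot 2404 = 0 \cdot 2404 = 0$)
$\left(J{\left(U \right)} + N\right) \left(35431 + 42020\right) = \left(\left(1 + 93^{2}\right) + 0\right) \left(35431 + 42020\right) = \left(\left(1 + 8649\right) + 0\right) 77451 = \left(8650 + 0\right) 77451 = 8650 \cdot 77451 = 669951150$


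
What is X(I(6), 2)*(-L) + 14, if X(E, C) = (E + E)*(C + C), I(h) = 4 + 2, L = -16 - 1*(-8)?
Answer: 398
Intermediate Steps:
L = -8 (L = -16 + 8 = -8)
I(h) = 6
X(E, C) = 4*C*E (X(E, C) = (2*E)*(2*C) = 4*C*E)
X(I(6), 2)*(-L) + 14 = (4*2*6)*(-1*(-8)) + 14 = 48*8 + 14 = 384 + 14 = 398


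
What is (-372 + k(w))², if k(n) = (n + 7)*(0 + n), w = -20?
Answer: 12544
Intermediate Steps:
k(n) = n*(7 + n) (k(n) = (7 + n)*n = n*(7 + n))
(-372 + k(w))² = (-372 - 20*(7 - 20))² = (-372 - 20*(-13))² = (-372 + 260)² = (-112)² = 12544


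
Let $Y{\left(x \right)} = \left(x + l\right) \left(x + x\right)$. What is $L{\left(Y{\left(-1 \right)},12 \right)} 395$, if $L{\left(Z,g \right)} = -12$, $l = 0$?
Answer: $-4740$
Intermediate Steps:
$Y{\left(x \right)} = 2 x^{2}$ ($Y{\left(x \right)} = \left(x + 0\right) \left(x + x\right) = x 2 x = 2 x^{2}$)
$L{\left(Y{\left(-1 \right)},12 \right)} 395 = \left(-12\right) 395 = -4740$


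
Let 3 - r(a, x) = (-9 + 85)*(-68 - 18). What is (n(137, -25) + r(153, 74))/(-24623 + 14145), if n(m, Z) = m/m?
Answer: -3270/5239 ≈ -0.62416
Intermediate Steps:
r(a, x) = 6539 (r(a, x) = 3 - (-9 + 85)*(-68 - 18) = 3 - 76*(-86) = 3 - 1*(-6536) = 3 + 6536 = 6539)
n(m, Z) = 1
(n(137, -25) + r(153, 74))/(-24623 + 14145) = (1 + 6539)/(-24623 + 14145) = 6540/(-10478) = 6540*(-1/10478) = -3270/5239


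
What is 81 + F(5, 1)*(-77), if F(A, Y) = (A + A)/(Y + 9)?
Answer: 4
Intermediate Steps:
F(A, Y) = 2*A/(9 + Y) (F(A, Y) = (2*A)/(9 + Y) = 2*A/(9 + Y))
81 + F(5, 1)*(-77) = 81 + (2*5/(9 + 1))*(-77) = 81 + (2*5/10)*(-77) = 81 + (2*5*(1/10))*(-77) = 81 + 1*(-77) = 81 - 77 = 4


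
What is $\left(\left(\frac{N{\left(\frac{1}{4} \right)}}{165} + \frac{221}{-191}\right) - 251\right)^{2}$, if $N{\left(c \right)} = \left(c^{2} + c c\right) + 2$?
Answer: $\frac{4041220294371649}{63564494400} \approx 63577.0$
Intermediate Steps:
$N{\left(c \right)} = 2 + 2 c^{2}$ ($N{\left(c \right)} = \left(c^{2} + c^{2}\right) + 2 = 2 c^{2} + 2 = 2 + 2 c^{2}$)
$\left(\left(\frac{N{\left(\frac{1}{4} \right)}}{165} + \frac{221}{-191}\right) - 251\right)^{2} = \left(\left(\frac{2 + 2 \left(\frac{1}{4}\right)^{2}}{165} + \frac{221}{-191}\right) - 251\right)^{2} = \left(\left(\left(2 + \frac{2}{16}\right) \frac{1}{165} + 221 \left(- \frac{1}{191}\right)\right) - 251\right)^{2} = \left(\left(\left(2 + 2 \cdot \frac{1}{16}\right) \frac{1}{165} - \frac{221}{191}\right) - 251\right)^{2} = \left(\left(\left(2 + \frac{1}{8}\right) \frac{1}{165} - \frac{221}{191}\right) - 251\right)^{2} = \left(\left(\frac{17}{8} \cdot \frac{1}{165} - \frac{221}{191}\right) - 251\right)^{2} = \left(\left(\frac{17}{1320} - \frac{221}{191}\right) - 251\right)^{2} = \left(- \frac{288473}{252120} - 251\right)^{2} = \left(- \frac{63570593}{252120}\right)^{2} = \frac{4041220294371649}{63564494400}$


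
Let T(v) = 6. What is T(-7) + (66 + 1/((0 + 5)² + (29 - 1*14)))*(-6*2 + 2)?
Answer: -2617/4 ≈ -654.25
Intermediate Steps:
T(-7) + (66 + 1/((0 + 5)² + (29 - 1*14)))*(-6*2 + 2) = 6 + (66 + 1/((0 + 5)² + (29 - 1*14)))*(-6*2 + 2) = 6 + (66 + 1/(5² + (29 - 14)))*(-12 + 2) = 6 + (66 + 1/(25 + 15))*(-10) = 6 + (66 + 1/40)*(-10) = 6 + (2641/40)*(-10) = 6 - 2641/4 = -2617/4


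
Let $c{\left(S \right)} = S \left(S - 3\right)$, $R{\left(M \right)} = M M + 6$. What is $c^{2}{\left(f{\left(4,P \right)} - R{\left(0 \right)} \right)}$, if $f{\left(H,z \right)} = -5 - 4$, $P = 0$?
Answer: $72900$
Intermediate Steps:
$R{\left(M \right)} = 6 + M^{2}$ ($R{\left(M \right)} = M^{2} + 6 = 6 + M^{2}$)
$f{\left(H,z \right)} = -9$
$c{\left(S \right)} = S \left(-3 + S\right)$
$c^{2}{\left(f{\left(4,P \right)} - R{\left(0 \right)} \right)} = \left(\left(-9 - \left(6 + 0^{2}\right)\right) \left(-3 - 15\right)\right)^{2} = \left(\left(-9 - \left(6 + 0\right)\right) \left(-3 - 15\right)\right)^{2} = \left(\left(-9 - 6\right) \left(-3 - 15\right)\right)^{2} = \left(- 15 \left(-3 - 15\right)\right)^{2} = \left(\left(-15\right) \left(-18\right)\right)^{2} = 270^{2} = 72900$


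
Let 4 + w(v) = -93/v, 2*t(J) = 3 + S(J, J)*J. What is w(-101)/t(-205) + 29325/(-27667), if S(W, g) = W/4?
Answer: -124575073021/117466805579 ≈ -1.0605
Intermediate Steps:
S(W, g) = W/4 (S(W, g) = W*(1/4) = W/4)
t(J) = 3/2 + J**2/8 (t(J) = (3 + (J/4)*J)/2 = (3 + J**2/4)/2 = 3/2 + J**2/8)
w(v) = -4 - 93/v
w(-101)/t(-205) + 29325/(-27667) = (-4 - 93/(-101))/(3/2 + (1/8)*(-205)**2) + 29325/(-27667) = (-4 - 93*(-1/101))/(3/2 + (1/8)*42025) + 29325*(-1/27667) = (-4 + 93/101)/(3/2 + 42025/8) - 29325/27667 = -311/(101*42037/8) - 29325/27667 = -311/101*8/42037 - 29325/27667 = -2488/4245737 - 29325/27667 = -124575073021/117466805579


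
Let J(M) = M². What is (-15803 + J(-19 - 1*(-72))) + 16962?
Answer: 3968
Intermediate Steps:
(-15803 + J(-19 - 1*(-72))) + 16962 = (-15803 + (-19 - 1*(-72))²) + 16962 = (-15803 + (-19 + 72)²) + 16962 = (-15803 + 53²) + 16962 = (-15803 + 2809) + 16962 = -12994 + 16962 = 3968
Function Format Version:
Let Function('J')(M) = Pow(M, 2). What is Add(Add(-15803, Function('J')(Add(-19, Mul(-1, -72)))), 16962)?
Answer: 3968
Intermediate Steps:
Add(Add(-15803, Function('J')(Add(-19, Mul(-1, -72)))), 16962) = Add(Add(-15803, Pow(Add(-19, Mul(-1, -72)), 2)), 16962) = Add(Add(-15803, Pow(Add(-19, 72), 2)), 16962) = Add(Add(-15803, Pow(53, 2)), 16962) = Add(Add(-15803, 2809), 16962) = Add(-12994, 16962) = 3968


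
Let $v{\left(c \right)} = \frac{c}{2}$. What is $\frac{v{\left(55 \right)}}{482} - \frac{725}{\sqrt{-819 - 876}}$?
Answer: $\frac{55}{964} + \frac{145 i \sqrt{1695}}{339} \approx 0.057054 + 17.61 i$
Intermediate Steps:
$v{\left(c \right)} = \frac{c}{2}$ ($v{\left(c \right)} = c \frac{1}{2} = \frac{c}{2}$)
$\frac{v{\left(55 \right)}}{482} - \frac{725}{\sqrt{-819 - 876}} = \frac{\frac{1}{2} \cdot 55}{482} - \frac{725}{\sqrt{-819 - 876}} = \frac{55}{2} \cdot \frac{1}{482} - \frac{725}{\sqrt{-1695}} = \frac{55}{964} - \frac{725}{i \sqrt{1695}} = \frac{55}{964} - 725 \left(- \frac{i \sqrt{1695}}{1695}\right) = \frac{55}{964} + \frac{145 i \sqrt{1695}}{339}$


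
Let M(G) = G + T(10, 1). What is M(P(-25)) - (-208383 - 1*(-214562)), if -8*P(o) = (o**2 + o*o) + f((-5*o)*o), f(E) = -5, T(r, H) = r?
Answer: -50597/8 ≈ -6324.6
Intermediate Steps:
P(o) = 5/8 - o**2/4 (P(o) = -((o**2 + o*o) - 5)/8 = -((o**2 + o**2) - 5)/8 = -(2*o**2 - 5)/8 = -(-5 + 2*o**2)/8 = 5/8 - o**2/4)
M(G) = 10 + G (M(G) = G + 10 = 10 + G)
M(P(-25)) - (-208383 - 1*(-214562)) = (10 + (5/8 - 1/4*(-25)**2)) - (-208383 - 1*(-214562)) = (10 + (5/8 - 1/4*625)) - (-208383 + 214562) = (10 + (5/8 - 625/4)) - 1*6179 = (10 - 1245/8) - 6179 = -1165/8 - 6179 = -50597/8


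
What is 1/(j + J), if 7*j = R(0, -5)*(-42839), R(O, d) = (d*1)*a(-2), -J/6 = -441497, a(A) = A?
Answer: 7/18114484 ≈ 3.8643e-7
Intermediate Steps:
J = 2648982 (J = -6*(-441497) = 2648982)
R(O, d) = -2*d (R(O, d) = (d*1)*(-2) = d*(-2) = -2*d)
j = -428390/7 (j = (-2*(-5)*(-42839))/7 = (10*(-42839))/7 = (⅐)*(-428390) = -428390/7 ≈ -61199.)
1/(j + J) = 1/(-428390/7 + 2648982) = 1/(18114484/7) = 7/18114484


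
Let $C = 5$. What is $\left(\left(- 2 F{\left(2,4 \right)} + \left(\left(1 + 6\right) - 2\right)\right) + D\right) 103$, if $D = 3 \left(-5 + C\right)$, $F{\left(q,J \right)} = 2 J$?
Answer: $-1133$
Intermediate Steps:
$D = 0$ ($D = 3 \left(-5 + 5\right) = 3 \cdot 0 = 0$)
$\left(\left(- 2 F{\left(2,4 \right)} + \left(\left(1 + 6\right) - 2\right)\right) + D\right) 103 = \left(\left(- 2 \cdot 2 \cdot 4 + \left(\left(1 + 6\right) - 2\right)\right) + 0\right) 103 = \left(\left(\left(-2\right) 8 + \left(7 - 2\right)\right) + 0\right) 103 = \left(\left(-16 + 5\right) + 0\right) 103 = \left(-11 + 0\right) 103 = \left(-11\right) 103 = -1133$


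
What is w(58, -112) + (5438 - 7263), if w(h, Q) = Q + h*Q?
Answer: -8433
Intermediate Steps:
w(h, Q) = Q + Q*h
w(58, -112) + (5438 - 7263) = -112*(1 + 58) + (5438 - 7263) = -112*59 - 1825 = -6608 - 1825 = -8433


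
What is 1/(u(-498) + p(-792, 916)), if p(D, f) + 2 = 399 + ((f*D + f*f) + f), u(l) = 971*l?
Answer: -1/368661 ≈ -2.7125e-6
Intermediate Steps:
p(D, f) = 397 + f + f**2 + D*f (p(D, f) = -2 + (399 + ((f*D + f*f) + f)) = -2 + (399 + ((D*f + f**2) + f)) = -2 + (399 + ((f**2 + D*f) + f)) = -2 + (399 + (f + f**2 + D*f)) = -2 + (399 + f + f**2 + D*f) = 397 + f + f**2 + D*f)
1/(u(-498) + p(-792, 916)) = 1/(971*(-498) + (397 + 916 + 916**2 - 792*916)) = 1/(-483558 + (397 + 916 + 839056 - 725472)) = 1/(-483558 + 114897) = 1/(-368661) = -1/368661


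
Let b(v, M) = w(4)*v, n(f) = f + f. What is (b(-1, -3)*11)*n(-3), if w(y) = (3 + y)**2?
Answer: 3234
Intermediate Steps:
n(f) = 2*f
b(v, M) = 49*v (b(v, M) = (3 + 4)**2*v = 7**2*v = 49*v)
(b(-1, -3)*11)*n(-3) = ((49*(-1))*11)*(2*(-3)) = -49*11*(-6) = -539*(-6) = 3234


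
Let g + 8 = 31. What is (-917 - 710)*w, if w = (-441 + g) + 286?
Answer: 214764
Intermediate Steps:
g = 23 (g = -8 + 31 = 23)
w = -132 (w = (-441 + 23) + 286 = -418 + 286 = -132)
(-917 - 710)*w = (-917 - 710)*(-132) = -1627*(-132) = 214764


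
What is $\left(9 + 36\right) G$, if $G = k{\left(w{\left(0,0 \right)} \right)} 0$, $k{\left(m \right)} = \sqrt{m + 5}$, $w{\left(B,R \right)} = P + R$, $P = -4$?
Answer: $0$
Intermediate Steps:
$w{\left(B,R \right)} = -4 + R$
$k{\left(m \right)} = \sqrt{5 + m}$
$G = 0$ ($G = \sqrt{5 + \left(-4 + 0\right)} 0 = \sqrt{5 - 4} \cdot 0 = \sqrt{1} \cdot 0 = 1 \cdot 0 = 0$)
$\left(9 + 36\right) G = \left(9 + 36\right) 0 = 45 \cdot 0 = 0$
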